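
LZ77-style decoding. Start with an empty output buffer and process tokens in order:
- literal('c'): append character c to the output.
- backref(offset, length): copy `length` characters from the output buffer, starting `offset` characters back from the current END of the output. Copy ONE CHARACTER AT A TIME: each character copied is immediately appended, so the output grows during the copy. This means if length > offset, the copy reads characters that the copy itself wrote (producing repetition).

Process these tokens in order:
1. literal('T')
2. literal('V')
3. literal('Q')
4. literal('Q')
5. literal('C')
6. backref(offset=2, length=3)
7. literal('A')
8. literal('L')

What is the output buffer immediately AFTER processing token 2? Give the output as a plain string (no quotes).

Answer: TV

Derivation:
Token 1: literal('T'). Output: "T"
Token 2: literal('V'). Output: "TV"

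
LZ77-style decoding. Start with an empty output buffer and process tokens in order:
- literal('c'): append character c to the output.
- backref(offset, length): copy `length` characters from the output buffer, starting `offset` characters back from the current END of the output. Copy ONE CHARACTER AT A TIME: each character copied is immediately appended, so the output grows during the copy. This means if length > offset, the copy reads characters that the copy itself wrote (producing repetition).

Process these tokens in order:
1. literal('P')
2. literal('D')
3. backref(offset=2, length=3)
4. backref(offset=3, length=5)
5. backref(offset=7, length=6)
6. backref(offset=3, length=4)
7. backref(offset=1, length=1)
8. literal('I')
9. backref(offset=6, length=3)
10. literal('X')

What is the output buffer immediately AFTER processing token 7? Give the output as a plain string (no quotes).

Token 1: literal('P'). Output: "P"
Token 2: literal('D'). Output: "PD"
Token 3: backref(off=2, len=3) (overlapping!). Copied 'PDP' from pos 0. Output: "PDPDP"
Token 4: backref(off=3, len=5) (overlapping!). Copied 'PDPPD' from pos 2. Output: "PDPDPPDPPD"
Token 5: backref(off=7, len=6). Copied 'DPPDPP' from pos 3. Output: "PDPDPPDPPDDPPDPP"
Token 6: backref(off=3, len=4) (overlapping!). Copied 'DPPD' from pos 13. Output: "PDPDPPDPPDDPPDPPDPPD"
Token 7: backref(off=1, len=1). Copied 'D' from pos 19. Output: "PDPDPPDPPDDPPDPPDPPDD"

Answer: PDPDPPDPPDDPPDPPDPPDD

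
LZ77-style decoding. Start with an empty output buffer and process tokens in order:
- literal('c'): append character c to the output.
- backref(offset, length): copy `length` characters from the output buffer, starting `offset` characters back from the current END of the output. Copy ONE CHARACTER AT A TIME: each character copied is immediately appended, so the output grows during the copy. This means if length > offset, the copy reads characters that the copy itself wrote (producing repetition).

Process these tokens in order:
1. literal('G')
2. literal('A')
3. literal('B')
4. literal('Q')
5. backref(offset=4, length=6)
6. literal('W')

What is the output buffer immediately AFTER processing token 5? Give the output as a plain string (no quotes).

Answer: GABQGABQGA

Derivation:
Token 1: literal('G'). Output: "G"
Token 2: literal('A'). Output: "GA"
Token 3: literal('B'). Output: "GAB"
Token 4: literal('Q'). Output: "GABQ"
Token 5: backref(off=4, len=6) (overlapping!). Copied 'GABQGA' from pos 0. Output: "GABQGABQGA"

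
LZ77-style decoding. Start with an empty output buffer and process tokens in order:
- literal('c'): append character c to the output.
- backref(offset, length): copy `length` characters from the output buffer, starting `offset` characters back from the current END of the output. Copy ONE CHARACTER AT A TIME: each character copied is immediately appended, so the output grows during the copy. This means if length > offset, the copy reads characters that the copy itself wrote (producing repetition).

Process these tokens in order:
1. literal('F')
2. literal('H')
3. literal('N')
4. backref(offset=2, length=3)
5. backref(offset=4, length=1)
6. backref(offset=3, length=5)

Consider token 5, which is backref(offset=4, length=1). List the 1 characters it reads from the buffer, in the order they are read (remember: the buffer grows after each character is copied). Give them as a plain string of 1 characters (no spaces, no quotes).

Token 1: literal('F'). Output: "F"
Token 2: literal('H'). Output: "FH"
Token 3: literal('N'). Output: "FHN"
Token 4: backref(off=2, len=3) (overlapping!). Copied 'HNH' from pos 1. Output: "FHNHNH"
Token 5: backref(off=4, len=1). Buffer before: "FHNHNH" (len 6)
  byte 1: read out[2]='N', append. Buffer now: "FHNHNHN"

Answer: N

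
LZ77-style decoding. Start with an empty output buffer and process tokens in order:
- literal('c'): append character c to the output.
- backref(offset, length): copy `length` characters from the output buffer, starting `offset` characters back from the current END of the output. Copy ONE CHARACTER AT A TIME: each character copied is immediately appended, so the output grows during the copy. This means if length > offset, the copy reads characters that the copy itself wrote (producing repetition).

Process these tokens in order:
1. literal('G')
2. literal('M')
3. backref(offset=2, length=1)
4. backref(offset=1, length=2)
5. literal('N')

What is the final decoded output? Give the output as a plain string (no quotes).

Answer: GMGGGN

Derivation:
Token 1: literal('G'). Output: "G"
Token 2: literal('M'). Output: "GM"
Token 3: backref(off=2, len=1). Copied 'G' from pos 0. Output: "GMG"
Token 4: backref(off=1, len=2) (overlapping!). Copied 'GG' from pos 2. Output: "GMGGG"
Token 5: literal('N'). Output: "GMGGGN"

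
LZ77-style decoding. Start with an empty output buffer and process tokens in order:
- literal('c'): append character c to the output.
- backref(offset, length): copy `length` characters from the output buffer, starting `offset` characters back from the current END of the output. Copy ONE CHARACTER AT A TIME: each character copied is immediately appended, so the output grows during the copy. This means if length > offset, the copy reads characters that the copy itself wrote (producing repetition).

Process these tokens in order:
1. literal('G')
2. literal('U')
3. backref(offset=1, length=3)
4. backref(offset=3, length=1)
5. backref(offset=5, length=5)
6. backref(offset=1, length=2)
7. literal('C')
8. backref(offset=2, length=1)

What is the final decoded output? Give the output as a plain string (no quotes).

Answer: GUUUUUUUUUUUUCU

Derivation:
Token 1: literal('G'). Output: "G"
Token 2: literal('U'). Output: "GU"
Token 3: backref(off=1, len=3) (overlapping!). Copied 'UUU' from pos 1. Output: "GUUUU"
Token 4: backref(off=3, len=1). Copied 'U' from pos 2. Output: "GUUUUU"
Token 5: backref(off=5, len=5). Copied 'UUUUU' from pos 1. Output: "GUUUUUUUUUU"
Token 6: backref(off=1, len=2) (overlapping!). Copied 'UU' from pos 10. Output: "GUUUUUUUUUUUU"
Token 7: literal('C'). Output: "GUUUUUUUUUUUUC"
Token 8: backref(off=2, len=1). Copied 'U' from pos 12. Output: "GUUUUUUUUUUUUCU"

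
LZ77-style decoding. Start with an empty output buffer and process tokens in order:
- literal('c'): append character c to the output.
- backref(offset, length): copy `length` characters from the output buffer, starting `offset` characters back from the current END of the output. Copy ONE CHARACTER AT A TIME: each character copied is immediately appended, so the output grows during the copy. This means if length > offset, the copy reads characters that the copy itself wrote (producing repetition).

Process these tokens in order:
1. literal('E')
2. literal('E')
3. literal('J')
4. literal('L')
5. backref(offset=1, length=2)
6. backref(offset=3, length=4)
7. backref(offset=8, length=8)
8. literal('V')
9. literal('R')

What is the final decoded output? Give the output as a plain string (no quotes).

Answer: EEJLLLLLLLJLLLLLLLVR

Derivation:
Token 1: literal('E'). Output: "E"
Token 2: literal('E'). Output: "EE"
Token 3: literal('J'). Output: "EEJ"
Token 4: literal('L'). Output: "EEJL"
Token 5: backref(off=1, len=2) (overlapping!). Copied 'LL' from pos 3. Output: "EEJLLL"
Token 6: backref(off=3, len=4) (overlapping!). Copied 'LLLL' from pos 3. Output: "EEJLLLLLLL"
Token 7: backref(off=8, len=8). Copied 'JLLLLLLL' from pos 2. Output: "EEJLLLLLLLJLLLLLLL"
Token 8: literal('V'). Output: "EEJLLLLLLLJLLLLLLLV"
Token 9: literal('R'). Output: "EEJLLLLLLLJLLLLLLLVR"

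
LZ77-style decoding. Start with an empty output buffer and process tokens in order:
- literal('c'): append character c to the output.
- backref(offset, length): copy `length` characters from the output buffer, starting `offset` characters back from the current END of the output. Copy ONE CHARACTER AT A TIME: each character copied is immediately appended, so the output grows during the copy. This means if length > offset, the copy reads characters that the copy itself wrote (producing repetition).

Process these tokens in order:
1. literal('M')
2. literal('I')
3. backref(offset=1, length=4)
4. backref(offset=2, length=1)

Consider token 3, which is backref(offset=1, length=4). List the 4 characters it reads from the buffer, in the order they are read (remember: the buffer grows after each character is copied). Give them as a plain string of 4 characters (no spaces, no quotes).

Token 1: literal('M'). Output: "M"
Token 2: literal('I'). Output: "MI"
Token 3: backref(off=1, len=4). Buffer before: "MI" (len 2)
  byte 1: read out[1]='I', append. Buffer now: "MII"
  byte 2: read out[2]='I', append. Buffer now: "MIII"
  byte 3: read out[3]='I', append. Buffer now: "MIIII"
  byte 4: read out[4]='I', append. Buffer now: "MIIIII"

Answer: IIII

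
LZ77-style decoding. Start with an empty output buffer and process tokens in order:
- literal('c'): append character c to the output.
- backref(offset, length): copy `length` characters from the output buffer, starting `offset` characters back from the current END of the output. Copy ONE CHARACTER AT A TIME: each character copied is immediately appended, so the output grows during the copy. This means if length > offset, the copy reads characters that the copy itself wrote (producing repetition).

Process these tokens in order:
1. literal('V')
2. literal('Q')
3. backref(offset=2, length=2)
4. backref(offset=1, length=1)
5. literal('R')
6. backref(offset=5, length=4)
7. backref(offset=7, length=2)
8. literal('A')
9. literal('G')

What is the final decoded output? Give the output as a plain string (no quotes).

Token 1: literal('V'). Output: "V"
Token 2: literal('Q'). Output: "VQ"
Token 3: backref(off=2, len=2). Copied 'VQ' from pos 0. Output: "VQVQ"
Token 4: backref(off=1, len=1). Copied 'Q' from pos 3. Output: "VQVQQ"
Token 5: literal('R'). Output: "VQVQQR"
Token 6: backref(off=5, len=4). Copied 'QVQQ' from pos 1. Output: "VQVQQRQVQQ"
Token 7: backref(off=7, len=2). Copied 'QQ' from pos 3. Output: "VQVQQRQVQQQQ"
Token 8: literal('A'). Output: "VQVQQRQVQQQQA"
Token 9: literal('G'). Output: "VQVQQRQVQQQQAG"

Answer: VQVQQRQVQQQQAG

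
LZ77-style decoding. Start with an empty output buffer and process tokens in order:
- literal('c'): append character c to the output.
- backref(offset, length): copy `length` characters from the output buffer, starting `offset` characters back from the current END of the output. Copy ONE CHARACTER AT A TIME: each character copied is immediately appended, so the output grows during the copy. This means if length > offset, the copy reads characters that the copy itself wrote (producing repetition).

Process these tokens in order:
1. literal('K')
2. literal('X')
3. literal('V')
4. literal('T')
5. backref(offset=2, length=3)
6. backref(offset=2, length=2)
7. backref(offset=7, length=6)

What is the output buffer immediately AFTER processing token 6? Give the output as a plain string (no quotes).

Token 1: literal('K'). Output: "K"
Token 2: literal('X'). Output: "KX"
Token 3: literal('V'). Output: "KXV"
Token 4: literal('T'). Output: "KXVT"
Token 5: backref(off=2, len=3) (overlapping!). Copied 'VTV' from pos 2. Output: "KXVTVTV"
Token 6: backref(off=2, len=2). Copied 'TV' from pos 5. Output: "KXVTVTVTV"

Answer: KXVTVTVTV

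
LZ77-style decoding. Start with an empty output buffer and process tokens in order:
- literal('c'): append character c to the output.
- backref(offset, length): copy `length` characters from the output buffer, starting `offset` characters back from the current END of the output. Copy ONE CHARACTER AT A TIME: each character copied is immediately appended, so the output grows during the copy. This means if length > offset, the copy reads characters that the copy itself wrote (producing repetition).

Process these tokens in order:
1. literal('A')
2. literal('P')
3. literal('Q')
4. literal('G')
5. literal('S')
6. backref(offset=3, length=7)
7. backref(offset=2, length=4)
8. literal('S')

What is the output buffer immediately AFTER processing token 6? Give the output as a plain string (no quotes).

Token 1: literal('A'). Output: "A"
Token 2: literal('P'). Output: "AP"
Token 3: literal('Q'). Output: "APQ"
Token 4: literal('G'). Output: "APQG"
Token 5: literal('S'). Output: "APQGS"
Token 6: backref(off=3, len=7) (overlapping!). Copied 'QGSQGSQ' from pos 2. Output: "APQGSQGSQGSQ"

Answer: APQGSQGSQGSQ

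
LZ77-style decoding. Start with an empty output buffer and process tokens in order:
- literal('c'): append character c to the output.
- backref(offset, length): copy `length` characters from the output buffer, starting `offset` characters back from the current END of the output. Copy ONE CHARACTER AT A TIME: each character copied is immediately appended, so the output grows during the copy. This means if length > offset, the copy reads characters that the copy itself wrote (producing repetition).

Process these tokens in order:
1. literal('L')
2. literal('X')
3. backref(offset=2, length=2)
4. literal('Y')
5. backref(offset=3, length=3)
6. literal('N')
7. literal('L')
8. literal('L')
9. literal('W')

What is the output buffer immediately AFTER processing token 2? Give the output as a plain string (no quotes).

Answer: LX

Derivation:
Token 1: literal('L'). Output: "L"
Token 2: literal('X'). Output: "LX"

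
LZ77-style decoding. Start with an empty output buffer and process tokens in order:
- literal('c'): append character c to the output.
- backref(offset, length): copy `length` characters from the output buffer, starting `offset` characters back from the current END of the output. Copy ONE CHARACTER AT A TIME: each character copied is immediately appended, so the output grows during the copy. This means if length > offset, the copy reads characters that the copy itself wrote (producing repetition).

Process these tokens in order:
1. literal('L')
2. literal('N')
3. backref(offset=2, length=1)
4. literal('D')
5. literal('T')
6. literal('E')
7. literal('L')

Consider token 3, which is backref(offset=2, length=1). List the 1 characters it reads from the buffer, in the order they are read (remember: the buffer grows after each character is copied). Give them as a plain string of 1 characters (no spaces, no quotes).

Answer: L

Derivation:
Token 1: literal('L'). Output: "L"
Token 2: literal('N'). Output: "LN"
Token 3: backref(off=2, len=1). Buffer before: "LN" (len 2)
  byte 1: read out[0]='L', append. Buffer now: "LNL"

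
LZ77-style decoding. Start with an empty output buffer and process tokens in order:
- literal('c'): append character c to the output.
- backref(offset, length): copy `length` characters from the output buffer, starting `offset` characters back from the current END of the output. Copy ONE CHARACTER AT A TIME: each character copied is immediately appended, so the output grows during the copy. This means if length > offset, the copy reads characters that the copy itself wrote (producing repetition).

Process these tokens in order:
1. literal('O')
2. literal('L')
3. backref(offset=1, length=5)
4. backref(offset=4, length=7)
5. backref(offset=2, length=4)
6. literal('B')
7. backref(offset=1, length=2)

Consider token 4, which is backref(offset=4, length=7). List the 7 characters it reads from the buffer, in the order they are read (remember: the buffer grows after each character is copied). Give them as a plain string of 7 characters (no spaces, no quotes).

Answer: LLLLLLL

Derivation:
Token 1: literal('O'). Output: "O"
Token 2: literal('L'). Output: "OL"
Token 3: backref(off=1, len=5) (overlapping!). Copied 'LLLLL' from pos 1. Output: "OLLLLLL"
Token 4: backref(off=4, len=7). Buffer before: "OLLLLLL" (len 7)
  byte 1: read out[3]='L', append. Buffer now: "OLLLLLLL"
  byte 2: read out[4]='L', append. Buffer now: "OLLLLLLLL"
  byte 3: read out[5]='L', append. Buffer now: "OLLLLLLLLL"
  byte 4: read out[6]='L', append. Buffer now: "OLLLLLLLLLL"
  byte 5: read out[7]='L', append. Buffer now: "OLLLLLLLLLLL"
  byte 6: read out[8]='L', append. Buffer now: "OLLLLLLLLLLLL"
  byte 7: read out[9]='L', append. Buffer now: "OLLLLLLLLLLLLL"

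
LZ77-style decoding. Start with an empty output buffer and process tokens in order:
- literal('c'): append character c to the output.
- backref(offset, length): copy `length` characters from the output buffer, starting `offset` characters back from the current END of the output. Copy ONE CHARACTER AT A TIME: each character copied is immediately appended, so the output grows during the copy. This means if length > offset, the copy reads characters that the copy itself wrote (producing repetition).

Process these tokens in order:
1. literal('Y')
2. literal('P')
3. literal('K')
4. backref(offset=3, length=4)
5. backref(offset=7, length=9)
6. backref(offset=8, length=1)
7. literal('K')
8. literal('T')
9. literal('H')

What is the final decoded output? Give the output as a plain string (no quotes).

Answer: YPKYPKYYPKYPKYYPPKTH

Derivation:
Token 1: literal('Y'). Output: "Y"
Token 2: literal('P'). Output: "YP"
Token 3: literal('K'). Output: "YPK"
Token 4: backref(off=3, len=4) (overlapping!). Copied 'YPKY' from pos 0. Output: "YPKYPKY"
Token 5: backref(off=7, len=9) (overlapping!). Copied 'YPKYPKYYP' from pos 0. Output: "YPKYPKYYPKYPKYYP"
Token 6: backref(off=8, len=1). Copied 'P' from pos 8. Output: "YPKYPKYYPKYPKYYPP"
Token 7: literal('K'). Output: "YPKYPKYYPKYPKYYPPK"
Token 8: literal('T'). Output: "YPKYPKYYPKYPKYYPPKT"
Token 9: literal('H'). Output: "YPKYPKYYPKYPKYYPPKTH"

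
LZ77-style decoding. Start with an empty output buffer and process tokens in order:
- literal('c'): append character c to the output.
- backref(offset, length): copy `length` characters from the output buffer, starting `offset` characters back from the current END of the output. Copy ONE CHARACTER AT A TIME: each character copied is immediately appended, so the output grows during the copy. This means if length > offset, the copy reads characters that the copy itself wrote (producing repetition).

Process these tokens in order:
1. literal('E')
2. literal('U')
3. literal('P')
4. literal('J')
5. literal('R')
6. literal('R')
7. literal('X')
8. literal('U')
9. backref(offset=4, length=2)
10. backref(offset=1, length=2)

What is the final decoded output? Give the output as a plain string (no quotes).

Token 1: literal('E'). Output: "E"
Token 2: literal('U'). Output: "EU"
Token 3: literal('P'). Output: "EUP"
Token 4: literal('J'). Output: "EUPJ"
Token 5: literal('R'). Output: "EUPJR"
Token 6: literal('R'). Output: "EUPJRR"
Token 7: literal('X'). Output: "EUPJRRX"
Token 8: literal('U'). Output: "EUPJRRXU"
Token 9: backref(off=4, len=2). Copied 'RR' from pos 4. Output: "EUPJRRXURR"
Token 10: backref(off=1, len=2) (overlapping!). Copied 'RR' from pos 9. Output: "EUPJRRXURRRR"

Answer: EUPJRRXURRRR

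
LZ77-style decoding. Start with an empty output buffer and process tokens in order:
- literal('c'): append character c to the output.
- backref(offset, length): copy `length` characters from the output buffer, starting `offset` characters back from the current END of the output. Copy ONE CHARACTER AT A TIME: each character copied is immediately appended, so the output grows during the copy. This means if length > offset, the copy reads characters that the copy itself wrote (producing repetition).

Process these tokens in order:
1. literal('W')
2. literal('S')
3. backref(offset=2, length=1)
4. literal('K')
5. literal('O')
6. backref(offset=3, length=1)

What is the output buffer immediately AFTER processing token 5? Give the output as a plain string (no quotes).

Answer: WSWKO

Derivation:
Token 1: literal('W'). Output: "W"
Token 2: literal('S'). Output: "WS"
Token 3: backref(off=2, len=1). Copied 'W' from pos 0. Output: "WSW"
Token 4: literal('K'). Output: "WSWK"
Token 5: literal('O'). Output: "WSWKO"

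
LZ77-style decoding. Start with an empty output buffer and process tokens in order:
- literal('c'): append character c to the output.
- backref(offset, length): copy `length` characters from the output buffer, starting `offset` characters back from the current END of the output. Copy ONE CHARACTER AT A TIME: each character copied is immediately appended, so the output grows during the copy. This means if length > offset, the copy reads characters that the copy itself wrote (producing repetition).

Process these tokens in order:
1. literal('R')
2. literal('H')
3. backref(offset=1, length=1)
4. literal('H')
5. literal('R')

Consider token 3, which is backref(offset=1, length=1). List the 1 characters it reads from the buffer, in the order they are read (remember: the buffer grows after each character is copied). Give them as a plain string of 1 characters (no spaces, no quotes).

Answer: H

Derivation:
Token 1: literal('R'). Output: "R"
Token 2: literal('H'). Output: "RH"
Token 3: backref(off=1, len=1). Buffer before: "RH" (len 2)
  byte 1: read out[1]='H', append. Buffer now: "RHH"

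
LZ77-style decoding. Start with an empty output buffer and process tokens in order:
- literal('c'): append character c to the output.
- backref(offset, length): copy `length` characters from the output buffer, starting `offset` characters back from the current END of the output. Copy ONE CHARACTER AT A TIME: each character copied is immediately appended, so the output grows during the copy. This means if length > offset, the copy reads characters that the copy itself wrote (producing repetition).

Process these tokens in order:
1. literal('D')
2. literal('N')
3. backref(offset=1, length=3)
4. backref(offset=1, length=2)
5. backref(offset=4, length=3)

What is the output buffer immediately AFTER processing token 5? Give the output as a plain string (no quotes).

Token 1: literal('D'). Output: "D"
Token 2: literal('N'). Output: "DN"
Token 3: backref(off=1, len=3) (overlapping!). Copied 'NNN' from pos 1. Output: "DNNNN"
Token 4: backref(off=1, len=2) (overlapping!). Copied 'NN' from pos 4. Output: "DNNNNNN"
Token 5: backref(off=4, len=3). Copied 'NNN' from pos 3. Output: "DNNNNNNNNN"

Answer: DNNNNNNNNN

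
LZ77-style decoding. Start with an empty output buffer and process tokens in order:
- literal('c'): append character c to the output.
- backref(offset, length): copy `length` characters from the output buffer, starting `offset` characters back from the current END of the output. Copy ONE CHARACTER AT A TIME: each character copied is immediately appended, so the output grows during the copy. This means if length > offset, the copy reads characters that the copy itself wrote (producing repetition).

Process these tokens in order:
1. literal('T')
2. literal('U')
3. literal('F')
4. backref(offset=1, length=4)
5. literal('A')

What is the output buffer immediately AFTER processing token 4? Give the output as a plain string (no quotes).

Answer: TUFFFFF

Derivation:
Token 1: literal('T'). Output: "T"
Token 2: literal('U'). Output: "TU"
Token 3: literal('F'). Output: "TUF"
Token 4: backref(off=1, len=4) (overlapping!). Copied 'FFFF' from pos 2. Output: "TUFFFFF"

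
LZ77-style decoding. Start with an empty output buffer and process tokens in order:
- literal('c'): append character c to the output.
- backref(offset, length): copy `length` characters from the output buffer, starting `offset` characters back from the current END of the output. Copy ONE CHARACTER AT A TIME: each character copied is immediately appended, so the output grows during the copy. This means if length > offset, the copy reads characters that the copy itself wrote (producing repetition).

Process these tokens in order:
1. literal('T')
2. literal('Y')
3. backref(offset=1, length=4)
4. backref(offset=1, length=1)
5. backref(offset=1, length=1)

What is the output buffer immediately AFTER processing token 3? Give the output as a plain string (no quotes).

Answer: TYYYYY

Derivation:
Token 1: literal('T'). Output: "T"
Token 2: literal('Y'). Output: "TY"
Token 3: backref(off=1, len=4) (overlapping!). Copied 'YYYY' from pos 1. Output: "TYYYYY"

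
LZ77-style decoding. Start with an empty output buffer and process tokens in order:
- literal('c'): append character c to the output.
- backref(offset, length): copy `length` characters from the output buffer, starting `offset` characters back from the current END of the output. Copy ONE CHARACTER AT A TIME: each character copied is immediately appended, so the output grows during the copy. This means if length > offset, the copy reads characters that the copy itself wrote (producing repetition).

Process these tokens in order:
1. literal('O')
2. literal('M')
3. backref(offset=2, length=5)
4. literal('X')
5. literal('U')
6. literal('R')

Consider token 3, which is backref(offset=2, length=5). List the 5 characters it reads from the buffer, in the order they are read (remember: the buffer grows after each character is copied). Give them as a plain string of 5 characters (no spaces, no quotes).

Answer: OMOMO

Derivation:
Token 1: literal('O'). Output: "O"
Token 2: literal('M'). Output: "OM"
Token 3: backref(off=2, len=5). Buffer before: "OM" (len 2)
  byte 1: read out[0]='O', append. Buffer now: "OMO"
  byte 2: read out[1]='M', append. Buffer now: "OMOM"
  byte 3: read out[2]='O', append. Buffer now: "OMOMO"
  byte 4: read out[3]='M', append. Buffer now: "OMOMOM"
  byte 5: read out[4]='O', append. Buffer now: "OMOMOMO"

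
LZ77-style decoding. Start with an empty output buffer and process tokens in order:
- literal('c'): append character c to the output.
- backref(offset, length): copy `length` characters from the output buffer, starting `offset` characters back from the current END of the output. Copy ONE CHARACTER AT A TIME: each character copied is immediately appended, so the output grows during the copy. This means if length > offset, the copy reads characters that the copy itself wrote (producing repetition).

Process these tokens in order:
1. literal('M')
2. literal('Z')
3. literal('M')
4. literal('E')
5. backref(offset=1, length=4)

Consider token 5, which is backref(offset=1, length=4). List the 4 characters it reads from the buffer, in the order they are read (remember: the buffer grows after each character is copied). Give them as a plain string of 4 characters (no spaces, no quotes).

Token 1: literal('M'). Output: "M"
Token 2: literal('Z'). Output: "MZ"
Token 3: literal('M'). Output: "MZM"
Token 4: literal('E'). Output: "MZME"
Token 5: backref(off=1, len=4). Buffer before: "MZME" (len 4)
  byte 1: read out[3]='E', append. Buffer now: "MZMEE"
  byte 2: read out[4]='E', append. Buffer now: "MZMEEE"
  byte 3: read out[5]='E', append. Buffer now: "MZMEEEE"
  byte 4: read out[6]='E', append. Buffer now: "MZMEEEEE"

Answer: EEEE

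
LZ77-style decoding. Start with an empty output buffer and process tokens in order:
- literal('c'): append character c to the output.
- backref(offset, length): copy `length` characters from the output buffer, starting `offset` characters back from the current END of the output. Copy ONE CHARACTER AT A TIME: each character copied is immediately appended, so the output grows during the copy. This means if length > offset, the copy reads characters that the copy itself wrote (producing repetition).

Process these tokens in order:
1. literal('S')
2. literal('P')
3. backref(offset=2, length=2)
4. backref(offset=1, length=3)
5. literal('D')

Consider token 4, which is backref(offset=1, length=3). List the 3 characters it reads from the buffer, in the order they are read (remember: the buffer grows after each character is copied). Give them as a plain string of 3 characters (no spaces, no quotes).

Token 1: literal('S'). Output: "S"
Token 2: literal('P'). Output: "SP"
Token 3: backref(off=2, len=2). Copied 'SP' from pos 0. Output: "SPSP"
Token 4: backref(off=1, len=3). Buffer before: "SPSP" (len 4)
  byte 1: read out[3]='P', append. Buffer now: "SPSPP"
  byte 2: read out[4]='P', append. Buffer now: "SPSPPP"
  byte 3: read out[5]='P', append. Buffer now: "SPSPPPP"

Answer: PPP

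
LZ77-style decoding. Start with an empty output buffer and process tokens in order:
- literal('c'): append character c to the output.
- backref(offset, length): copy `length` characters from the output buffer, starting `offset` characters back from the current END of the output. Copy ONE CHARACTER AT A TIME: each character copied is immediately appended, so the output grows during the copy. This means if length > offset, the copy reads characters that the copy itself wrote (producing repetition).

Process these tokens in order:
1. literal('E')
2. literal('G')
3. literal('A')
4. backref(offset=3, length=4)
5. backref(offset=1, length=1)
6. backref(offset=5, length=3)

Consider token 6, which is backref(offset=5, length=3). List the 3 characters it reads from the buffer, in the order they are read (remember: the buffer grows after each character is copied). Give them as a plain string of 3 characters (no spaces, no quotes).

Token 1: literal('E'). Output: "E"
Token 2: literal('G'). Output: "EG"
Token 3: literal('A'). Output: "EGA"
Token 4: backref(off=3, len=4) (overlapping!). Copied 'EGAE' from pos 0. Output: "EGAEGAE"
Token 5: backref(off=1, len=1). Copied 'E' from pos 6. Output: "EGAEGAEE"
Token 6: backref(off=5, len=3). Buffer before: "EGAEGAEE" (len 8)
  byte 1: read out[3]='E', append. Buffer now: "EGAEGAEEE"
  byte 2: read out[4]='G', append. Buffer now: "EGAEGAEEEG"
  byte 3: read out[5]='A', append. Buffer now: "EGAEGAEEEGA"

Answer: EGA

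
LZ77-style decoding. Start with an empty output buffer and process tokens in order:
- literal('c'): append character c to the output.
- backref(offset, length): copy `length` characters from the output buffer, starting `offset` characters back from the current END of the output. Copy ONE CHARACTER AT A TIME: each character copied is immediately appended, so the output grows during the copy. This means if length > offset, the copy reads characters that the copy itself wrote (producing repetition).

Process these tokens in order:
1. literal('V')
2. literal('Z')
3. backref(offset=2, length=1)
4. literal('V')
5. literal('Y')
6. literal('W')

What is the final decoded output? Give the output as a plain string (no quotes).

Answer: VZVVYW

Derivation:
Token 1: literal('V'). Output: "V"
Token 2: literal('Z'). Output: "VZ"
Token 3: backref(off=2, len=1). Copied 'V' from pos 0. Output: "VZV"
Token 4: literal('V'). Output: "VZVV"
Token 5: literal('Y'). Output: "VZVVY"
Token 6: literal('W'). Output: "VZVVYW"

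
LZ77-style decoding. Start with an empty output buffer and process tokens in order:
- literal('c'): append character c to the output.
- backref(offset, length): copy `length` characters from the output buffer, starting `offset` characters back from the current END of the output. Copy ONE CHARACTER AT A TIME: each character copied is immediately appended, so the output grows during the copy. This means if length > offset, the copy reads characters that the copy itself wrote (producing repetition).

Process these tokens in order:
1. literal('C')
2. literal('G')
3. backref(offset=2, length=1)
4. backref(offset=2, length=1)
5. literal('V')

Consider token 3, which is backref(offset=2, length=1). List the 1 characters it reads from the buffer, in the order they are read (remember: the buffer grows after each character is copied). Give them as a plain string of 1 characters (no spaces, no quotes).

Answer: C

Derivation:
Token 1: literal('C'). Output: "C"
Token 2: literal('G'). Output: "CG"
Token 3: backref(off=2, len=1). Buffer before: "CG" (len 2)
  byte 1: read out[0]='C', append. Buffer now: "CGC"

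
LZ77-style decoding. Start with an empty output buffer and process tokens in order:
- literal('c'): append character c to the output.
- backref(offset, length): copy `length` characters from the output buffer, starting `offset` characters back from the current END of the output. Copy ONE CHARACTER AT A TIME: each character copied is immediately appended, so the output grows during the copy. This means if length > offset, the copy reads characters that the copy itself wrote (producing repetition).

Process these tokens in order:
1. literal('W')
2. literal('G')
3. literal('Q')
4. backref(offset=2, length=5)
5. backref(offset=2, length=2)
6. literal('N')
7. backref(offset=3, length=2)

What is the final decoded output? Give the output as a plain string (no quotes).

Answer: WGQGQGQGQGNQG

Derivation:
Token 1: literal('W'). Output: "W"
Token 2: literal('G'). Output: "WG"
Token 3: literal('Q'). Output: "WGQ"
Token 4: backref(off=2, len=5) (overlapping!). Copied 'GQGQG' from pos 1. Output: "WGQGQGQG"
Token 5: backref(off=2, len=2). Copied 'QG' from pos 6. Output: "WGQGQGQGQG"
Token 6: literal('N'). Output: "WGQGQGQGQGN"
Token 7: backref(off=3, len=2). Copied 'QG' from pos 8. Output: "WGQGQGQGQGNQG"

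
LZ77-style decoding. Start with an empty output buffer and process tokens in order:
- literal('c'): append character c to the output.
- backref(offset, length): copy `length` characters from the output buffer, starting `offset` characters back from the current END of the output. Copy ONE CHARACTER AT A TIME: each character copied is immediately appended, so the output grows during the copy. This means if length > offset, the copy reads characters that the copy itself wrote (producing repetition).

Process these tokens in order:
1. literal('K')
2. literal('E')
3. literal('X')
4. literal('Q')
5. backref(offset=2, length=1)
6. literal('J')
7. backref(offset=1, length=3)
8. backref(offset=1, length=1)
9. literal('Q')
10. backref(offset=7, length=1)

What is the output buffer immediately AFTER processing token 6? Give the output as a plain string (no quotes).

Answer: KEXQXJ

Derivation:
Token 1: literal('K'). Output: "K"
Token 2: literal('E'). Output: "KE"
Token 3: literal('X'). Output: "KEX"
Token 4: literal('Q'). Output: "KEXQ"
Token 5: backref(off=2, len=1). Copied 'X' from pos 2. Output: "KEXQX"
Token 6: literal('J'). Output: "KEXQXJ"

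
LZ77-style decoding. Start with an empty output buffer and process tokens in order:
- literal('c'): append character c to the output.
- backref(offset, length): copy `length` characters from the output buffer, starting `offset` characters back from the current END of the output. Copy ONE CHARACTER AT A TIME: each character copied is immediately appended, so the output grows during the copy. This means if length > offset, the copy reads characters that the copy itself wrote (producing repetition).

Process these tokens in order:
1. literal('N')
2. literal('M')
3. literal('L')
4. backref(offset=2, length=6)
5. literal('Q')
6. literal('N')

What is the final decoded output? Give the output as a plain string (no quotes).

Answer: NMLMLMLMLQN

Derivation:
Token 1: literal('N'). Output: "N"
Token 2: literal('M'). Output: "NM"
Token 3: literal('L'). Output: "NML"
Token 4: backref(off=2, len=6) (overlapping!). Copied 'MLMLML' from pos 1. Output: "NMLMLMLML"
Token 5: literal('Q'). Output: "NMLMLMLMLQ"
Token 6: literal('N'). Output: "NMLMLMLMLQN"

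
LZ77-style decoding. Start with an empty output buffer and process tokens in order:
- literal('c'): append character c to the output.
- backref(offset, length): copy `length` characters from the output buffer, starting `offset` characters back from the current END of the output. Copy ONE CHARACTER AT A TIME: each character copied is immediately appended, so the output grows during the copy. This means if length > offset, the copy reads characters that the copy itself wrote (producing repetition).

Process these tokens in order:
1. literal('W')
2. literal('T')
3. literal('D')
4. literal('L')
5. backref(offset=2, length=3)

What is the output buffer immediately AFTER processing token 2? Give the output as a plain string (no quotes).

Token 1: literal('W'). Output: "W"
Token 2: literal('T'). Output: "WT"

Answer: WT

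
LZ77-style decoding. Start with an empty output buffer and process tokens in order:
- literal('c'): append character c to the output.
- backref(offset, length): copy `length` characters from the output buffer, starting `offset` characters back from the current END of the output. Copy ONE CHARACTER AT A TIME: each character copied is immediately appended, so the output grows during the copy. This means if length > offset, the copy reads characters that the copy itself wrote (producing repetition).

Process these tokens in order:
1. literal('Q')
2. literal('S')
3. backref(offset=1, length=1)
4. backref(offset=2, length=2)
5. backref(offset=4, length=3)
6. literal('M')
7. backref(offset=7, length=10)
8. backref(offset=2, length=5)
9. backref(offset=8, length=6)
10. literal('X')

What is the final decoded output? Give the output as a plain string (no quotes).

Token 1: literal('Q'). Output: "Q"
Token 2: literal('S'). Output: "QS"
Token 3: backref(off=1, len=1). Copied 'S' from pos 1. Output: "QSS"
Token 4: backref(off=2, len=2). Copied 'SS' from pos 1. Output: "QSSSS"
Token 5: backref(off=4, len=3). Copied 'SSS' from pos 1. Output: "QSSSSSSS"
Token 6: literal('M'). Output: "QSSSSSSSM"
Token 7: backref(off=7, len=10) (overlapping!). Copied 'SSSSSSMSSS' from pos 2. Output: "QSSSSSSSMSSSSSSMSSS"
Token 8: backref(off=2, len=5) (overlapping!). Copied 'SSSSS' from pos 17. Output: "QSSSSSSSMSSSSSSMSSSSSSSS"
Token 9: backref(off=8, len=6). Copied 'SSSSSS' from pos 16. Output: "QSSSSSSSMSSSSSSMSSSSSSSSSSSSSS"
Token 10: literal('X'). Output: "QSSSSSSSMSSSSSSMSSSSSSSSSSSSSSX"

Answer: QSSSSSSSMSSSSSSMSSSSSSSSSSSSSSX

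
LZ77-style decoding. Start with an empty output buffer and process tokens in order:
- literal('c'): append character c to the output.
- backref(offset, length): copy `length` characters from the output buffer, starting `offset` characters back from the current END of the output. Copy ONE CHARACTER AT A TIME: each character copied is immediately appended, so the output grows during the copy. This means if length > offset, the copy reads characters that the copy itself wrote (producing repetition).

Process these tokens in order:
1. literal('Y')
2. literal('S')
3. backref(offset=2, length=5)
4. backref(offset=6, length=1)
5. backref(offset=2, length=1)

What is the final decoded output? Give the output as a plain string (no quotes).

Answer: YSYSYSYSY

Derivation:
Token 1: literal('Y'). Output: "Y"
Token 2: literal('S'). Output: "YS"
Token 3: backref(off=2, len=5) (overlapping!). Copied 'YSYSY' from pos 0. Output: "YSYSYSY"
Token 4: backref(off=6, len=1). Copied 'S' from pos 1. Output: "YSYSYSYS"
Token 5: backref(off=2, len=1). Copied 'Y' from pos 6. Output: "YSYSYSYSY"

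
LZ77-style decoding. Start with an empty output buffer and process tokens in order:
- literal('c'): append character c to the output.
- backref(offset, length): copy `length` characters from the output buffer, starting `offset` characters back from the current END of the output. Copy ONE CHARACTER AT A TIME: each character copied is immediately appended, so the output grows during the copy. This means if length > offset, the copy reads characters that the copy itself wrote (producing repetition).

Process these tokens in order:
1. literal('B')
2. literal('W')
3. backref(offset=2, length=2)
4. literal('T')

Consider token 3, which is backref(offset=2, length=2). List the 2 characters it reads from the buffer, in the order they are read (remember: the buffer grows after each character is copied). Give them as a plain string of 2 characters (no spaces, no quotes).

Answer: BW

Derivation:
Token 1: literal('B'). Output: "B"
Token 2: literal('W'). Output: "BW"
Token 3: backref(off=2, len=2). Buffer before: "BW" (len 2)
  byte 1: read out[0]='B', append. Buffer now: "BWB"
  byte 2: read out[1]='W', append. Buffer now: "BWBW"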